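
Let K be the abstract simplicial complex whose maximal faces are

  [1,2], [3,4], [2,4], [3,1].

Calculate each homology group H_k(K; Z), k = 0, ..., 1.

H_0 ≅ Z,  H_1 ≅ Z.

Fix the vertex order 1 < 2 < 3 < 4 and write every simplex with vertices in increasing order. Then dim K = 1 and the simplices of K are:

  0-simplices (4): [1], [2], [3], [4]
  1-simplices (4): [1,2], [1,3], [2,4], [3,4]

giving chain groups C_0 ≅ Z^4, C_1 ≅ Z^4.

Boundary ∂_1: C_1 → C_0 sends each edge [p,q] (with p < q) to q − p.
The resulting 4×4 matrix has rank 3, and its Smith normal form has invariant factors (1,1,1).

Now H_k = ker ∂_k / im ∂_{k+1}, so:

  H_0: rank C_0 − rank ∂_1 = 4 − 3 = 1, and the invariant factors of ∂_1 are all 1, so H_0 = Z.
  H_1: rank ker ∂_1 − rank ∂_2 = (4 − 3) − 0 = 1, and there is no ∂_2, so H_1 = Z.

As a check, the Euler characteristic is 4 − 4 = 0, which agrees with 1 − 1 = 0.
(K is a triangulation of the circle S^1.)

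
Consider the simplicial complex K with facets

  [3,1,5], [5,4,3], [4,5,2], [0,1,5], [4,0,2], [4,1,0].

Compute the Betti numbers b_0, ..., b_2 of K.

Take the total order 0 < 1 < 2 < 3 < 4 < 5 on the vertex set. Then K (dimension 2) consists of the simplices:

  0-simplices (6): [0], [1], [2], [3], [4], [5]
  1-simplices (12): [0,1], [0,2], [0,4], [0,5], [1,3], [1,4], [1,5], [2,4], [2,5], [3,4], [3,5], [4,5]
  2-simplices (6): [0,1,4], [0,1,5], [0,2,4], [1,3,5], [2,4,5], [3,4,5]

so the chain groups are C_0 ≅ Z^6, C_1 ≅ Z^12, C_2 ≅ Z^6.

Boundary ∂_1: C_1 → C_0 is given by ∂[p,q] = [q] − [p]. For instance
  ∂[0,4] = [4] − [0].
The resulting 6×12 matrix has rank 5, and its Smith normal form has invariant factors (1,1,1,1,1).

Boundary ∂_2: C_2 → C_1 sends each 2-simplex [p,q,r] to [q,r] − [p,r] + [p,q]. For instance
  ∂[3,4,5] = [4,5] − [3,5] + [3,4],
  ∂[0,1,5] = [1,5] − [0,5] + [0,1].
The resulting 12×6 matrix has rank 6, and its Smith normal form has invariant factors (1,1,1,1,1,1).

Now H_k = ker ∂_k / im ∂_{k+1}, so:

  H_0: rank C_0 − rank ∂_1 = 6 − 5 = 1, and the invariant factors of ∂_1 are all 1, so H_0 = Z.
  H_1: rank ker ∂_1 − rank ∂_2 = (12 − 5) − 6 = 1, and the invariant factors of ∂_2 are all 1, so H_1 = Z.
  H_2: rank ker ∂_2 − rank ∂_3 = (6 − 6) − 0 = 0, and there is no ∂_3, so H_2 = 0.

Hence the Betti numbers are b_0 = 1, b_1 = 1, b_2 = 0.

b_0 = 1, b_1 = 1, b_2 = 0.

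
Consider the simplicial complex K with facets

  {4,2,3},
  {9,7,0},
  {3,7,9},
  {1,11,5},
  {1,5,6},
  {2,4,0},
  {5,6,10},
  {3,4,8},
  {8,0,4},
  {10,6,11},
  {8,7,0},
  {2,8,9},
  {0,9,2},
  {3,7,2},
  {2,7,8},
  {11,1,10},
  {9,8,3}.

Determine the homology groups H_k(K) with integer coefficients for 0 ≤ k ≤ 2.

H_0 ≅ Z^2,  H_1 ≅ Z ⊕ Z/2Z,  H_2 = 0.

Fix the vertex order 0 < 1 < 2 < 3 < 4 < 5 < 6 < 7 < 8 < 9 < 10 < 11 and write every simplex with vertices in increasing order. Then dim K = 2 and the simplices of K are:

  0-simplices (12): [0], [1], [2], [3], [4], [5], [6], [7], [8], [9], [10], [11]
  1-simplices (28): (28 of them)
  2-simplices (17): [0,2,4], [0,2,9], [0,4,8], [0,7,8], [0,7,9], [1,5,6], [1,5,11], [1,10,11], [2,3,4], [2,3,7], [2,7,8], [2,8,9], [3,4,8], [3,7,9], [3,8,9], [5,6,10], [6,10,11]

giving chain groups C_0 ≅ Z^12, C_1 ≅ Z^28, C_2 ≅ Z^17.

The boundary map ∂_1: C_1 → C_0 maps an edge to its endpoints' difference, ∂[p,q] = q − p.
The resulting 12×28 matrix has rank 10, and its Smith normal form has invariant factors (1,1,1,1,1,1,1,1,1,1).

The boundary map ∂_2: C_2 → C_1 acts by ∂[p,q,r] = [q,r] − [p,r] + [p,q]. For instance
  ∂[1,5,6] = [5,6] − [1,6] + [1,5],
  ∂[5,6,10] = [6,10] − [5,10] + [5,6].
The 28×17 boundary matrix has rank 17 and Smith normal form diag(1,1,1,1,1,1,1,1,1,1,1,1,1,1,1,1,2).

Now H_k = ker ∂_k / im ∂_{k+1}, so:

  H_0: rank C_0 − rank ∂_1 = 12 − 10 = 2, and the invariant factors of ∂_1 are all 1, so H_0 ≅ Z^2.
  H_1: rank ker ∂_1 − rank ∂_2 = (28 − 10) − 17 = 1, and ∂_2 has invariant factor 2 > 1, so H_1 ≅ Z ⊕ Z/2Z.
  H_2: rank ker ∂_2 − rank ∂_3 = (17 − 17) − 0 = 0, and there is no ∂_3, so H_2 ≅ 0.

As a check, the Euler characteristic is 12 − 28 + 17 = 1, which agrees with 2 − 1 + 0 = 1.
(K is a triangulation of the disjoint union of the real projective plane RP^2 and the Möbius band.)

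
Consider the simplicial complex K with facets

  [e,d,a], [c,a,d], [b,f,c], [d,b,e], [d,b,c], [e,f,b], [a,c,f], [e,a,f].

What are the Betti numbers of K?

Take the total order a < b < c < d < e < f on the vertex set. Then K (dimension 2) consists of the simplices:

  0-simplices (6): a, b, c, d, e, f
  1-simplices (12): ac, ad, ae, af, bc, bd, be, bf, cd, cf, de, ef
  2-simplices (8): acd, acf, ade, aef, bcd, bcf, bde, bef

Hence C_0 ≅ Z^6, C_1 ≅ Z^12, C_2 ≅ Z^8.

∂_1: C_1 → C_0 is given by ∂[p,q] = [q] − [p]. For instance
  ∂de = e − d.
As a 6×12 matrix over Z this has rank 5, with invariant factors (1,1,1,1,1).

The boundary map ∂_2: C_2 → C_1 sends each 2-simplex [p,q,r] to [q,r] − [p,r] + [p,q]. For instance
  ∂bef = ef − bf + be,
  ∂bcf = cf − bf + bc.
As a 12×8 matrix over Z this has rank 7, with invariant factors (1,1,1,1,1,1,1).

Reading off H_k = ker ∂_k / im ∂_{k+1}:

  H_0: rank C_0 − rank ∂_1 = 6 − 5 = 1, and the invariant factors of ∂_1 are all 1, so H_0 ≅ Z.
  H_1: rank ker ∂_1 − rank ∂_2 = (12 − 5) − 7 = 0, and the invariant factors of ∂_2 are all 1, so H_1 ≅ 0.
  H_2: rank ker ∂_2 − rank ∂_3 = (8 − 7) − 0 = 1, and there is no ∂_3, so H_2 ≅ Z.

As a check, the Euler characteristic is 6 − 12 + 8 = 2, which agrees with 1 − 0 + 1 = 2.
(K is a triangulation of the 2-sphere S^2.)

Hence the Betti numbers are b_0 = 1, b_1 = 0, b_2 = 1.

b_0 = 1, b_1 = 0, b_2 = 1.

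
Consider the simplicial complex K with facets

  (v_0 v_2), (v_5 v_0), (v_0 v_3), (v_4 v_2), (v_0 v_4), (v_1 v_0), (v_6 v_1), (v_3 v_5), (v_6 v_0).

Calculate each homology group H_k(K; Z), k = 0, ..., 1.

H_0 = Z,  H_1 = Z^3.

Order the vertices as v_0 < v_1 < v_2 < v_3 < v_4 < v_5 < v_6. Listing each simplex with vertices in this order, K has dimension 1 with simplices:

  0-simplices (7): [v_0], [v_1], [v_2], [v_3], [v_4], [v_5], [v_6]
  1-simplices (9): [v_0,v_1], [v_0,v_2], [v_0,v_3], [v_0,v_4], [v_0,v_5], [v_0,v_6], [v_1,v_6], [v_2,v_4], [v_3,v_5]

Hence C_0 ≅ Z^7, C_1 ≅ Z^9.

Boundary ∂_1: C_1 → C_0 sends each edge [p,q] (with p < q) to q − p. For instance
  ∂[v_0,v_6] = [v_6] − [v_0].
The 7×9 boundary matrix has rank 6 and Smith normal form diag(1,1,1,1,1,1).

From H_k ≅ ker(∂_k) / im(∂_{k+1}) we obtain:

  H_0: rank C_0 − rank ∂_1 = 7 − 6 = 1, and the invariant factors of ∂_1 are all 1, so H_0 ≅ Z.
  H_1: rank ker ∂_1 − rank ∂_2 = (9 − 6) − 0 = 3, and there is no ∂_2, so H_1 ≅ Z^3.

As a check, the Euler characteristic is 7 − 9 = -2, which agrees with 1 − 3 = -2.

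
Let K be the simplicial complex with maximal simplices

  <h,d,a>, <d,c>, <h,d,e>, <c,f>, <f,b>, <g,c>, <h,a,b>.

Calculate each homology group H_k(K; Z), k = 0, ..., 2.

We work with the vertex ordering a < b < c < d < e < f < g < h. The simplices of K, each written with vertices in increasing order, are:

  0-simplices (8): a, b, c, d, e, f, g, h
  1-simplices (11): ab, ad, ah, bf, bh, cd, cf, cg, de, dh, eh
  2-simplices (3): abh, adh, deh

Hence C_0 ≅ Z^8, C_1 ≅ Z^11, C_2 ≅ Z^3.

∂_1: C_1 → C_0 is given by ∂[p,q] = [q] − [p]. For instance
  ∂de = e − d.
This gives a 8×11 integer matrix of rank 7; reducing to Smith normal form yields diagonal entries (1,1,1,1,1,1,1).

Boundary ∂_2: C_2 → C_1 maps a triangle to the signed sum of its edges. For instance
  ∂deh = eh − dh + de,
  ∂abh = bh − ah + ab.
This gives a 11×3 integer matrix of rank 3; reducing to Smith normal form yields diagonal entries (1,1,1).

Reading off H_k = ker ∂_k / im ∂_{k+1}:

  H_0: rank C_0 − rank ∂_1 = 8 − 7 = 1, and the invariant factors of ∂_1 are all 1, so H_0 ≅ Z.
  H_1: rank ker ∂_1 − rank ∂_2 = (11 − 7) − 3 = 1, and the invariant factors of ∂_2 are all 1, so H_1 ≅ Z.
  H_2: rank ker ∂_2 − rank ∂_3 = (3 − 3) − 0 = 0, and there is no ∂_3, so H_2 ≅ 0.

As a check, the Euler characteristic is 8 − 11 + 3 = 0, which agrees with 1 − 1 + 0 = 0.

H_0 ≅ Z,  H_1 ≅ Z,  H_2 = 0.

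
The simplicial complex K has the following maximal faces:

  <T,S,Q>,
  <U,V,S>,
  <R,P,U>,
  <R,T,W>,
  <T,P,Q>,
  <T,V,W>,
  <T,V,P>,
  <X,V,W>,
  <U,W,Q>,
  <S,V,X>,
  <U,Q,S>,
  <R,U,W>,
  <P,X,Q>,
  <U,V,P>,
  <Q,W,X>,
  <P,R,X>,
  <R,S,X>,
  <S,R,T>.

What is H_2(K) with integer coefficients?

We work with the vertex ordering P < Q < R < S < T < U < V < W < X. The simplices of K, each written with vertices in increasing order, are:

  0-simplices (9): P, Q, R, S, T, U, V, W, X
  1-simplices (27): PQ, PR, PT, PU, PV, PX, QS, QT, QU, QW, QX, RS, RT, RU, RW, RX, ST, SU, SV, SX, TV, TW, UV, UW, VW, VX, WX
  2-simplices (18): PQT, PQX, PRU, PRX, PTV, PUV, QST, QSU, QUW, QWX, RST, RSX, RTW, RUW, SUV, SVX, TVW, VWX

so the chain groups are C_0 ≅ Z^9, C_1 ≅ Z^27, C_2 ≅ Z^18.

∂_1: C_1 → C_0 maps an edge to its endpoints' difference, ∂[p,q] = q − p.
As a 9×27 matrix over Z this has rank 8, with invariant factors (1,1,1,1,1,1,1,1).

Boundary ∂_2: C_2 → C_1 maps a triangle to the signed sum of its edges. For instance
  ∂QSU = SU − QU + QS,
  ∂QST = ST − QT + QS.
The 27×18 boundary matrix has rank 17 and Smith normal form diag(1,1,1,1,1,1,1,1,1,1,1,1,1,1,1,1,1).

Computing H_k = (kernel of ∂_k) / (image of ∂_{k+1}):

  H_2: rank ker ∂_2 − rank ∂_3 = (18 − 17) − 0 = 1, and there is no ∂_3, so H_2 = Z.

H_2 = Z.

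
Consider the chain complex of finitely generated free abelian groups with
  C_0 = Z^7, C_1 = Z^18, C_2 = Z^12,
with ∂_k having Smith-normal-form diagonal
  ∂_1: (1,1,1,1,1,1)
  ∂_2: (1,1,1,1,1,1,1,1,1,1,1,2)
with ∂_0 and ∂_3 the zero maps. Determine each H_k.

H_0: b_0 = 7 − 0 − 6 = 1; torsion from ∂_1 factors > 1: none. So H_0 ≅ Z.
H_1: b_1 = 18 − 6 − 12 = 0; torsion from ∂_2 factors > 1: [2]. So H_1 ≅ Z/2.
H_2: b_2 = 12 − 12 − 0 = 0; torsion from ∂_3 factors > 1: none. So H_2 ≅ 0.

H_0 ≅ Z,  H_1 ≅ Z/2,  H_2 = 0.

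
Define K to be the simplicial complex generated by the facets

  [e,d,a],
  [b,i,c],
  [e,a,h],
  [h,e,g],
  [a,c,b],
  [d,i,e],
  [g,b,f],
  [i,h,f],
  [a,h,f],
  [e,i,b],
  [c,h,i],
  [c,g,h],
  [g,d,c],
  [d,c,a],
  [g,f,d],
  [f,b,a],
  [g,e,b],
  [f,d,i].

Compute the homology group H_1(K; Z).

H_1 ≅ Z^2.

We work with the vertex ordering a < b < c < d < e < f < g < h < i. The simplices of K, each written with vertices in increasing order, are:

  0-simplices (9): a, b, c, d, e, f, g, h, i
  1-simplices (27): ab, ac, ad, ae, af, ah, bc, be, bf, bg, bi, cd, cg, ch, ci, de, df, dg, di, eg, eh, ei, fg, fh, fi, gh, hi
  2-simplices (18): abc, abf, acd, ade, aeh, afh, bci, beg, bei, bfg, cdg, cgh, chi, dei, dfg, dfi, egh, fhi

Hence C_0 ≅ Z^9, C_1 ≅ Z^27, C_2 ≅ Z^18.

Boundary ∂_1: C_1 → C_0 sends each edge [p,q] (with p < q) to q − p. For instance
  ∂fi = i − f.
The 9×27 boundary matrix has rank 8 and Smith normal form diag(1,1,1,1,1,1,1,1).

Boundary ∂_2: C_2 → C_1 sends each 2-simplex [p,q,r] to [q,r] − [p,r] + [p,q]. For instance
  ∂ade = de − ae + ad,
  ∂chi = hi − ci + ch.
The 27×18 boundary matrix has rank 17 and Smith normal form diag(1,1,1,1,1,1,1,1,1,1,1,1,1,1,1,1,1).

Computing H_k = (kernel of ∂_k) / (image of ∂_{k+1}):

  H_1: rank ker ∂_1 − rank ∂_2 = (27 − 8) − 17 = 2, and the invariant factors of ∂_2 are all 1, so H_1 ≅ Z^2.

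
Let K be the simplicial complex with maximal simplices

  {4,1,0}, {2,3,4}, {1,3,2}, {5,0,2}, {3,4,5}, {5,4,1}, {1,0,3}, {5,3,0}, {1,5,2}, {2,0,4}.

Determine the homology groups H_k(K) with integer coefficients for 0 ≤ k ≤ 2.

H_0 = Z,  H_1 = Z/2,  H_2 = 0.

Order the vertices as 0 < 1 < 2 < 3 < 4 < 5. Listing each simplex with vertices in this order, K has dimension 2 with simplices:

  0-simplices (6): [0], [1], [2], [3], [4], [5]
  1-simplices (15): [0,1], [0,2], [0,3], [0,4], [0,5], [1,2], [1,3], [1,4], [1,5], [2,3], [2,4], [2,5], [3,4], [3,5], [4,5]
  2-simplices (10): [0,1,3], [0,1,4], [0,2,4], [0,2,5], [0,3,5], [1,2,3], [1,2,5], [1,4,5], [2,3,4], [3,4,5]

Hence C_0 ≅ Z^6, C_1 ≅ Z^15, C_2 ≅ Z^10.

∂_1: C_1 → C_0 sends each edge [p,q] (with p < q) to q − p. For instance
  ∂[0,5] = [5] − [0].
This gives a 6×15 integer matrix of rank 5; reducing to Smith normal form yields diagonal entries (1,1,1,1,1).

Boundary ∂_2: C_2 → C_1 maps a triangle to the signed sum of its edges. For instance
  ∂[2,3,4] = [3,4] − [2,4] + [2,3],
  ∂[0,3,5] = [3,5] − [0,5] + [0,3].
The resulting 15×10 matrix has rank 10, and its Smith normal form has invariant factors (1,1,1,1,1,1,1,1,1,2).

Reading off H_k = ker ∂_k / im ∂_{k+1}:

  H_0: rank C_0 − rank ∂_1 = 6 − 5 = 1, and the invariant factors of ∂_1 are all 1, so H_0 ≅ Z.
  H_1: rank ker ∂_1 − rank ∂_2 = (15 − 5) − 10 = 0, and ∂_2 has invariant factor 2 > 1, so H_1 ≅ Z/2.
  H_2: rank ker ∂_2 − rank ∂_3 = (10 − 10) − 0 = 0, and there is no ∂_3, so H_2 ≅ 0.

As a check, the Euler characteristic is 6 − 15 + 10 = 1, which agrees with 1 − 0 + 0 = 1.
(K is a triangulation of the real projective plane RP^2.)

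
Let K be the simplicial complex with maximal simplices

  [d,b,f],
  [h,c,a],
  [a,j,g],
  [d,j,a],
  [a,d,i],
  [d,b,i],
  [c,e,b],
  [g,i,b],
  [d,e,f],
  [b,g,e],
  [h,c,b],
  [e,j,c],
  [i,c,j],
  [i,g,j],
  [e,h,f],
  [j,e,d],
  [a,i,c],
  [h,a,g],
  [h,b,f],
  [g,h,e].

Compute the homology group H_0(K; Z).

H_0 = Z.

Order the vertices as a < b < c < d < e < f < g < h < i < j. Listing each simplex with vertices in this order, K has dimension 2 with simplices:

  0-simplices (10): a, b, c, d, e, f, g, h, i, j
  1-simplices (30): ac, ad, ag, ah, ai, aj, bc, bd, be, bf, bg, bh, bi, ce, ch, ci, cj, de, df, di, dj, ef, eg, eh, ej, fh, gh, gi, gj, ij
  2-simplices (20): ach, aci, adi, adj, agh, agj, bce, bch, bdf, bdi, beg, bfh, bgi, cej, cij, def, dej, efh, egh, gij

so the chain groups are C_0 ≅ Z^10, C_1 ≅ Z^30, C_2 ≅ Z^20.

The boundary map ∂_1: C_1 → C_0 is given by ∂[p,q] = [q] − [p]. For instance
  ∂bg = g − b.
As a 10×30 matrix over Z this has rank 9, with invariant factors (1,1,1,1,1,1,1,1,1).

Boundary ∂_2: C_2 → C_1 acts by ∂[p,q,r] = [q,r] − [p,r] + [p,q]. For instance
  ∂bce = ce − be + bc,
  ∂adj = dj − aj + ad.
As a 30×20 matrix over Z this has rank 20, with invariant factors (1,1,1,1,1,1,1,1,1,1,1,1,1,1,1,1,1,1,1,2).

Computing H_k = (kernel of ∂_k) / (image of ∂_{k+1}):

  H_0: rank C_0 − rank ∂_1 = 10 − 9 = 1, and the invariant factors of ∂_1 are all 1, so H_0 ≅ Z.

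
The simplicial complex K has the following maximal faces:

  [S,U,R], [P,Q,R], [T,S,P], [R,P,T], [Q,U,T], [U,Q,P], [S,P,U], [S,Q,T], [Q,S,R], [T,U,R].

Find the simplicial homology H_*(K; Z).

H_0 = Z,  H_1 = Z/2Z,  H_2 = 0.

K has 6 vertices, 15 edges, 10 triangles.
rank ∂_0 = 0, rank ∂_1 = 5 ⇒ b_0 = 6 − 0 − 5 = 1; all invariant factors of ∂_1 are 1 so no torsion. So H_0 = Z.
rank ∂_1 = 5, rank ∂_2 = 10 ⇒ b_1 = 15 − 5 − 10 = 0; ∂_2 has invariant factor(s) [2] giving torsion. So H_1 = Z/2Z.
rank ∂_2 = 10, rank ∂_3 = 0 ⇒ b_2 = 10 − 10 − 0 = 0. So H_2 = 0.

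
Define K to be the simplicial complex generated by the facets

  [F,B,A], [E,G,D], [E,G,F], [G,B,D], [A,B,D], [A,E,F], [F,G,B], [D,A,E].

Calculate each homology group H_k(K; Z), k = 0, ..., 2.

Take the total order A < B < D < E < F < G on the vertex set. Then K (dimension 2) consists of the simplices:

  0-simplices (6): A, B, D, E, F, G
  1-simplices (12): AB, AD, AE, AF, BD, BF, BG, DE, DG, EF, EG, FG
  2-simplices (8): ABD, ABF, ADE, AEF, BDG, BFG, DEG, EFG

so the chain groups are C_0 ≅ Z^6, C_1 ≅ Z^12, C_2 ≅ Z^8.

∂_1: C_1 → C_0 maps an edge to its endpoints' difference, ∂[p,q] = q − p.
The 6×12 boundary matrix has rank 5 and Smith normal form diag(1,1,1,1,1).

The boundary map ∂_2: C_2 → C_1 sends each 2-simplex [p,q,r] to [q,r] − [p,r] + [p,q]. For instance
  ∂AEF = EF − AF + AE,
  ∂BDG = DG − BG + BD.
The resulting 12×8 matrix has rank 7, and its Smith normal form has invariant factors (1,1,1,1,1,1,1).

Now H_k = ker ∂_k / im ∂_{k+1}, so:

  H_0: rank C_0 − rank ∂_1 = 6 − 5 = 1, and the invariant factors of ∂_1 are all 1, so H_0 ≅ Z.
  H_1: rank ker ∂_1 − rank ∂_2 = (12 − 5) − 7 = 0, and the invariant factors of ∂_2 are all 1, so H_1 ≅ 0.
  H_2: rank ker ∂_2 − rank ∂_3 = (8 − 7) − 0 = 1, and there is no ∂_3, so H_2 ≅ Z.

H_0 ≅ Z,  H_1 = 0,  H_2 ≅ Z.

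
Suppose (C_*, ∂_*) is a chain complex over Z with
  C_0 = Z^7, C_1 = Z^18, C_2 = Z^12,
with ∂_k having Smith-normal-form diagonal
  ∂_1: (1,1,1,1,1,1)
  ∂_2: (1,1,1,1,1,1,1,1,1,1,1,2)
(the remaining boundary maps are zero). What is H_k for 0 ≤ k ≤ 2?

H_0 = Z,  H_1 = Z/2Z,  H_2 = 0.

H_0: b_0 = 7 − 0 − 6 = 1; torsion from ∂_1 factors > 1: none. So H_0 = Z.
H_1: b_1 = 18 − 6 − 12 = 0; torsion from ∂_2 factors > 1: [2]. So H_1 = Z/2Z.
H_2: b_2 = 12 − 12 − 0 = 0; torsion from ∂_3 factors > 1: none. So H_2 = 0.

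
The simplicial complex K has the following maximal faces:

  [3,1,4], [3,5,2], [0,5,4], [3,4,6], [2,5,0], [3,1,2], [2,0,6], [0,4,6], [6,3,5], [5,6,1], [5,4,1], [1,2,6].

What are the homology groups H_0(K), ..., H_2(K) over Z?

H_0 = Z,  H_1 = Z/2,  H_2 = 0.

Take the total order 0 < 1 < 2 < 3 < 4 < 5 < 6 on the vertex set. Then K (dimension 2) consists of the simplices:

  0-simplices (7): [0], [1], [2], [3], [4], [5], [6]
  1-simplices (18): [0,2], [0,4], [0,5], [0,6], [1,2], [1,3], [1,4], [1,5], [1,6], [2,3], [2,5], [2,6], [3,4], [3,5], [3,6], [4,5], [4,6], [5,6]
  2-simplices (12): [0,2,5], [0,2,6], [0,4,5], [0,4,6], [1,2,3], [1,2,6], [1,3,4], [1,4,5], [1,5,6], [2,3,5], [3,4,6], [3,5,6]

so the chain groups are C_0 ≅ Z^7, C_1 ≅ Z^18, C_2 ≅ Z^12.

The boundary map ∂_1: C_1 → C_0 is given by ∂[p,q] = [q] − [p].
As a 7×18 matrix over Z this has rank 6, with invariant factors (1,1,1,1,1,1).

∂_2: C_2 → C_1 acts by ∂[p,q,r] = [q,r] − [p,r] + [p,q]. For instance
  ∂[1,2,3] = [2,3] − [1,3] + [1,2],
  ∂[1,3,4] = [3,4] − [1,4] + [1,3].
As a 18×12 matrix over Z this has rank 12, with invariant factors (1,1,1,1,1,1,1,1,1,1,1,2).

Now H_k = ker ∂_k / im ∂_{k+1}, so:

  H_0: rank C_0 − rank ∂_1 = 7 − 6 = 1, and the invariant factors of ∂_1 are all 1, so H_0 ≅ Z.
  H_1: rank ker ∂_1 − rank ∂_2 = (18 − 6) − 12 = 0, and ∂_2 has invariant factor 2 > 1, so H_1 ≅ Z/2.
  H_2: rank ker ∂_2 − rank ∂_3 = (12 − 12) − 0 = 0, and there is no ∂_3, so H_2 ≅ 0.

(K is a triangulation of the real projective plane RP^2.)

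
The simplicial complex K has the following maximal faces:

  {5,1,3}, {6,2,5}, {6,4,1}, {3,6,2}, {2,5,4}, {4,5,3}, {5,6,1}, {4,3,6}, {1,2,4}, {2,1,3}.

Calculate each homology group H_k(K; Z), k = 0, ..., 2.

H_0 ≅ Z,  H_1 ≅ Z_2,  H_2 = 0.

We work with the vertex ordering 1 < 2 < 3 < 4 < 5 < 6. The simplices of K, each written with vertices in increasing order, are:

  0-simplices (6): [1], [2], [3], [4], [5], [6]
  1-simplices (15): [1,2], [1,3], [1,4], [1,5], [1,6], [2,3], [2,4], [2,5], [2,6], [3,4], [3,5], [3,6], [4,5], [4,6], [5,6]
  2-simplices (10): [1,2,3], [1,2,4], [1,3,5], [1,4,6], [1,5,6], [2,3,6], [2,4,5], [2,5,6], [3,4,5], [3,4,6]

giving chain groups C_0 ≅ Z^6, C_1 ≅ Z^15, C_2 ≅ Z^10.

∂_1: C_1 → C_0 is given by ∂[p,q] = [q] − [p]. For instance
  ∂[5,6] = [6] − [5].
The resulting 6×15 matrix has rank 5, and its Smith normal form has invariant factors (1,1,1,1,1).

Boundary ∂_2: C_2 → C_1 sends each 2-simplex [p,q,r] to [q,r] − [p,r] + [p,q]. For instance
  ∂[1,4,6] = [4,6] − [1,6] + [1,4],
  ∂[3,4,5] = [4,5] − [3,5] + [3,4].
The 15×10 boundary matrix has rank 10 and Smith normal form diag(1,1,1,1,1,1,1,1,1,2).

From H_k ≅ ker(∂_k) / im(∂_{k+1}) we obtain:

  H_0: rank C_0 − rank ∂_1 = 6 − 5 = 1, and the invariant factors of ∂_1 are all 1, so H_0 ≅ Z.
  H_1: rank ker ∂_1 − rank ∂_2 = (15 − 5) − 10 = 0, and ∂_2 has invariant factor 2 > 1, so H_1 ≅ Z_2.
  H_2: rank ker ∂_2 − rank ∂_3 = (10 − 10) − 0 = 0, and there is no ∂_3, so H_2 ≅ 0.

(K is a triangulation of the real projective plane RP^2.)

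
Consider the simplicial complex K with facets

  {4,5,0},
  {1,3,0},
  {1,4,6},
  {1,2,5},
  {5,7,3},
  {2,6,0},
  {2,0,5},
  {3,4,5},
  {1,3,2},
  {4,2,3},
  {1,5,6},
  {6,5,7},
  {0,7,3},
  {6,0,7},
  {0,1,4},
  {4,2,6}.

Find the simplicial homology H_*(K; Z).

Order the vertices as 0 < 1 < 2 < 3 < 4 < 5 < 6 < 7. Listing each simplex with vertices in this order, K has dimension 2 with simplices:

  0-simplices (8): [0], [1], [2], [3], [4], [5], [6], [7]
  1-simplices (24): (24 of them)
  2-simplices (16): [0,1,3], [0,1,4], [0,2,5], [0,2,6], [0,3,7], [0,4,5], [0,6,7], [1,2,3], [1,2,5], [1,4,6], [1,5,6], [2,3,4], [2,4,6], [3,4,5], [3,5,7], [5,6,7]

giving chain groups C_0 ≅ Z^8, C_1 ≅ Z^24, C_2 ≅ Z^16.

Boundary ∂_1: C_1 → C_0 maps an edge to its endpoints' difference, ∂[p,q] = q − p.
This gives a 8×24 integer matrix of rank 7; reducing to Smith normal form yields diagonal entries (1,1,1,1,1,1,1).

∂_2: C_2 → C_1 acts by ∂[p,q,r] = [q,r] − [p,r] + [p,q]. For instance
  ∂[0,4,5] = [4,5] − [0,5] + [0,4],
  ∂[0,6,7] = [6,7] − [0,7] + [0,6].
This gives a 24×16 integer matrix of rank 15; reducing to Smith normal form yields diagonal entries (1,1,1,1,1,1,1,1,1,1,1,1,1,1,1).

Now H_k = ker ∂_k / im ∂_{k+1}, so:

  H_0: rank C_0 − rank ∂_1 = 8 − 7 = 1, and the invariant factors of ∂_1 are all 1, so H_0 = Z.
  H_1: rank ker ∂_1 − rank ∂_2 = (24 − 7) − 15 = 2, and the invariant factors of ∂_2 are all 1, so H_1 = Z^2.
  H_2: rank ker ∂_2 − rank ∂_3 = (16 − 15) − 0 = 1, and there is no ∂_3, so H_2 = Z.

H_0 = Z,  H_1 = Z^2,  H_2 = Z.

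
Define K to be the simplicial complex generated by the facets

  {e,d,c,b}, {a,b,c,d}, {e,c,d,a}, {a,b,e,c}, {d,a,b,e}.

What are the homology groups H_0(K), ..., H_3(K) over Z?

We work with the vertex ordering a < b < c < d < e. The simplices of K, each written with vertices in increasing order, are:

  0-simplices (5): a, b, c, d, e
  1-simplices (10): ab, ac, ad, ae, bc, bd, be, cd, ce, de
  2-simplices (10): abc, abd, abe, acd, ace, ade, bcd, bce, bde, cde
  3-simplices (5): abcd, abce, abde, acde, bcde

Hence C_0 ≅ Z^5, C_1 ≅ Z^10, C_2 ≅ Z^10, C_3 ≅ Z^5.

The boundary map ∂_1: C_1 → C_0 sends each edge [p,q] (with p < q) to q − p. For instance
  ∂ab = b − a.
This gives a 5×10 integer matrix of rank 4; reducing to Smith normal form yields diagonal entries (1,1,1,1).

Boundary ∂_2: C_2 → C_1 acts by ∂[p,q,r] = [q,r] − [p,r] + [p,q]. For instance
  ∂ace = ce − ae + ac,
  ∂bce = ce − be + bc.
The resulting 10×10 matrix has rank 6, and its Smith normal form has invariant factors (1,1,1,1,1,1).

The boundary map ∂_3: C_3 → C_2 sends each 3-simplex σ to the alternating sum Σ_i (−1)^i (σ with its i-th vertex removed). For instance
  ∂abde = bde − ade + abe − abd,
  ∂acde = cde − ade + ace − acd.
As a 10×5 matrix over Z this has rank 4, with invariant factors (1,1,1,1).

Now H_k = ker ∂_k / im ∂_{k+1}, so:

  H_0: rank C_0 − rank ∂_1 = 5 − 4 = 1, and the invariant factors of ∂_1 are all 1, so H_0 ≅ Z.
  H_1: rank ker ∂_1 − rank ∂_2 = (10 − 4) − 6 = 0, and the invariant factors of ∂_2 are all 1, so H_1 ≅ 0.
  H_2: rank ker ∂_2 − rank ∂_3 = (10 − 6) − 4 = 0, and the invariant factors of ∂_3 are all 1, so H_2 ≅ 0.
  H_3: rank ker ∂_3 − rank ∂_4 = (5 − 4) − 0 = 1, and there is no ∂_4, so H_3 ≅ Z.

As a check, the Euler characteristic is 5 − 10 + 10 − 5 = 0, which agrees with 1 − 0 + 0 − 1 = 0.
(K is a triangulation of the 3-sphere S^3.)

H_0 = Z,  H_1 = 0,  H_2 = 0,  H_3 = Z.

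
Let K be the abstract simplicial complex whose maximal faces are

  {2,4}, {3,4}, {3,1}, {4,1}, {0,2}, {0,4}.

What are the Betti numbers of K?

b_0 = 1, b_1 = 2.

Fix the vertex order 0 < 1 < 2 < 3 < 4 and write every simplex with vertices in increasing order. Then dim K = 1 and the simplices of K are:

  0-simplices (5): [0], [1], [2], [3], [4]
  1-simplices (6): [0,2], [0,4], [1,3], [1,4], [2,4], [3,4]

giving chain groups C_0 ≅ Z^5, C_1 ≅ Z^6.

Boundary ∂_1: C_1 → C_0 sends each edge [p,q] (with p < q) to q − p. For instance
  ∂[0,2] = [2] − [0].
The 5×6 boundary matrix has rank 4 and Smith normal form diag(1,1,1,1).

Now H_k = ker ∂_k / im ∂_{k+1}, so:

  H_0: rank C_0 − rank ∂_1 = 5 − 4 = 1, and the invariant factors of ∂_1 are all 1, so H_0 ≅ Z.
  H_1: rank ker ∂_1 − rank ∂_2 = (6 − 4) − 0 = 2, and there is no ∂_2, so H_1 ≅ Z^2.

(K is a triangulation of a wedge of 2 circles.)

Hence the Betti numbers are b_0 = 1, b_1 = 2.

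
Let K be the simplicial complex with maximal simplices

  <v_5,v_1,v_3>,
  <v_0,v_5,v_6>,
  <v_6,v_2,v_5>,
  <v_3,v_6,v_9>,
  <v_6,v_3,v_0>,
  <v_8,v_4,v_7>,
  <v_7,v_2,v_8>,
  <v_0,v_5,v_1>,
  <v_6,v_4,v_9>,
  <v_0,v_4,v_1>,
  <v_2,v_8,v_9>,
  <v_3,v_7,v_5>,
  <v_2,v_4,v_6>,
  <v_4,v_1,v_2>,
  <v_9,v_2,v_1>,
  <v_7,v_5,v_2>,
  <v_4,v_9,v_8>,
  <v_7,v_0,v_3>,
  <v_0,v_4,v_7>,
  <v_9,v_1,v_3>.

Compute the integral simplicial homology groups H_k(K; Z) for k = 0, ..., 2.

Order the vertices as v_0 < v_1 < v_2 < v_3 < v_4 < v_5 < v_6 < v_7 < v_8 < v_9. Listing each simplex with vertices in this order, K has dimension 2 with simplices:

  0-simplices (10): [v_0], [v_1], [v_2], [v_3], [v_4], [v_5], [v_6], [v_7], [v_8], [v_9]
  1-simplices (30): (30 of them)
  2-simplices (20): (20 of them)

giving chain groups C_0 ≅ Z^10, C_1 ≅ Z^30, C_2 ≅ Z^20.

Boundary ∂_1: C_1 → C_0 maps an edge to its endpoints' difference, ∂[p,q] = q − p. For instance
  ∂[v_5,v_6] = [v_6] − [v_5].
The resulting 10×30 matrix has rank 9, and its Smith normal form has invariant factors (1,1,1,1,1,1,1,1,1).

Boundary ∂_2: C_2 → C_1 maps a triangle to the signed sum of its edges. For instance
  ∂[v_4,v_7,v_8] = [v_7,v_8] − [v_4,v_8] + [v_4,v_7],
  ∂[v_1,v_3,v_5] = [v_3,v_5] − [v_1,v_5] + [v_1,v_3].
As a 30×20 matrix over Z this has rank 20, with invariant factors (1,1,1,1,1,1,1,1,1,1,1,1,1,1,1,1,1,1,1,2).

Now H_k = ker ∂_k / im ∂_{k+1}, so:

  H_0: rank C_0 − rank ∂_1 = 10 − 9 = 1, and the invariant factors of ∂_1 are all 1, so H_0 = Z.
  H_1: rank ker ∂_1 − rank ∂_2 = (30 − 9) − 20 = 1, and ∂_2 has invariant factor 2 > 1, so H_1 = Z ⊕ Z/2.
  H_2: rank ker ∂_2 − rank ∂_3 = (20 − 20) − 0 = 0, and there is no ∂_3, so H_2 = 0.

As a check, the Euler characteristic is 10 − 30 + 20 = 0, which agrees with 1 − 1 + 0 = 0.
(K is a triangulation of the Klein bottle.)

H_0 ≅ Z,  H_1 ≅ Z ⊕ Z/2,  H_2 = 0.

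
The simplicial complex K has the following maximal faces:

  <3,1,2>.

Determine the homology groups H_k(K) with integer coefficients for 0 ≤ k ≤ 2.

H_0 = Z,  H_1 = 0,  H_2 = 0.

Fix the vertex order 1 < 2 < 3 and write every simplex with vertices in increasing order. Then dim K = 2 and the simplices of K are:

  0-simplices (3): [1], [2], [3]
  1-simplices (3): [1,2], [1,3], [2,3]
  2-simplices (1): [1,2,3]

giving chain groups C_0 ≅ Z^3, C_1 ≅ Z^3, C_2 ≅ Z^1.

The boundary map ∂_1: C_1 → C_0 maps an edge to its endpoints' difference, ∂[p,q] = q − p.
As a 3×3 matrix over Z this has rank 2, with invariant factors (1,1).

Boundary ∂_2: C_2 → C_1 acts by ∂[p,q,r] = [q,r] − [p,r] + [p,q]. For instance
  ∂[1,2,3] = [2,3] − [1,3] + [1,2].
This gives a 3×1 integer matrix of rank 1; reducing to Smith normal form yields diagonal entries (1).

Reading off H_k = ker ∂_k / im ∂_{k+1}:

  H_0: rank C_0 − rank ∂_1 = 3 − 2 = 1, and the invariant factors of ∂_1 are all 1, so H_0 = Z.
  H_1: rank ker ∂_1 − rank ∂_2 = (3 − 2) − 1 = 0, and the invariant factors of ∂_2 are all 1, so H_1 = 0.
  H_2: rank ker ∂_2 − rank ∂_3 = (1 − 1) − 0 = 0, and there is no ∂_3, so H_2 = 0.

As a check, the Euler characteristic is 3 − 3 + 1 = 1, which agrees with 1 − 0 + 0 = 1.
(K is a triangulation of the 2-simplex.)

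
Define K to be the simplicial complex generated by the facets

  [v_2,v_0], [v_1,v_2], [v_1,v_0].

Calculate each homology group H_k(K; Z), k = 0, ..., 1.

Order the vertices as v_0 < v_1 < v_2. Listing each simplex with vertices in this order, K has dimension 1 with simplices:

  0-simplices (3): [v_0], [v_1], [v_2]
  1-simplices (3): [v_0,v_1], [v_0,v_2], [v_1,v_2]

Hence C_0 ≅ Z^3, C_1 ≅ Z^3.

∂_1: C_1 → C_0 sends each edge [p,q] (with p < q) to q − p. For instance
  ∂[v_1,v_2] = [v_2] − [v_1].
The 3×3 boundary matrix has rank 2 and Smith normal form diag(1,1).

Now H_k = ker ∂_k / im ∂_{k+1}, so:

  H_0: rank C_0 − rank ∂_1 = 3 − 2 = 1, and the invariant factors of ∂_1 are all 1, so H_0 ≅ Z.
  H_1: rank ker ∂_1 − rank ∂_2 = (3 − 2) − 0 = 1, and there is no ∂_2, so H_1 ≅ Z.

(K is a triangulation of the circle S^1.)

H_0 ≅ Z,  H_1 ≅ Z.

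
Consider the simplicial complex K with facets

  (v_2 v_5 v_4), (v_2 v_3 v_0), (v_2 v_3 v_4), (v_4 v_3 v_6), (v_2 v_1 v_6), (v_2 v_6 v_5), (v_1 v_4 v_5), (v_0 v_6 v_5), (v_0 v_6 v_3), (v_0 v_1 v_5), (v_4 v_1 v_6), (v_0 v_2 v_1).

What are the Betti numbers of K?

Fix the vertex order v_0 < v_1 < v_2 < v_3 < v_4 < v_5 < v_6 and write every simplex with vertices in increasing order. Then dim K = 2 and the simplices of K are:

  0-simplices (7): [v_0], [v_1], [v_2], [v_3], [v_4], [v_5], [v_6]
  1-simplices (18): (18 of them)
  2-simplices (12): (12 of them)

Hence C_0 ≅ Z^7, C_1 ≅ Z^18, C_2 ≅ Z^12.

Boundary ∂_1: C_1 → C_0 is given by ∂[p,q] = [q] − [p]. For instance
  ∂[v_2,v_4] = [v_4] − [v_2].
The 7×18 boundary matrix has rank 6 and Smith normal form diag(1,1,1,1,1,1).

Boundary ∂_2: C_2 → C_1 maps a triangle to the signed sum of its edges. For instance
  ∂[v_1,v_4,v_6] = [v_4,v_6] − [v_1,v_6] + [v_1,v_4],
  ∂[v_2,v_5,v_6] = [v_5,v_6] − [v_2,v_6] + [v_2,v_5].
The 18×12 boundary matrix has rank 12 and Smith normal form diag(1,1,1,1,1,1,1,1,1,1,1,2).

Computing H_k = (kernel of ∂_k) / (image of ∂_{k+1}):

  H_0: rank C_0 − rank ∂_1 = 7 − 6 = 1, and the invariant factors of ∂_1 are all 1, so H_0 = Z.
  H_1: rank ker ∂_1 − rank ∂_2 = (18 − 6) − 12 = 0, and ∂_2 has invariant factor 2 > 1, so H_1 = Z/2.
  H_2: rank ker ∂_2 − rank ∂_3 = (12 − 12) − 0 = 0, and there is no ∂_3, so H_2 = 0.

(K is a triangulation of the real projective plane RP^2.)

Hence the Betti numbers are b_0 = 1, b_1 = 0, b_2 = 0.

b_0 = 1, b_1 = 0, b_2 = 0.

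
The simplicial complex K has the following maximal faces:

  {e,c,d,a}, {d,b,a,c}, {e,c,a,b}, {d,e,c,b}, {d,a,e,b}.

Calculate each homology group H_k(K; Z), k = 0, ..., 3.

Take the total order a < b < c < d < e on the vertex set. Then K (dimension 3) consists of the simplices:

  0-simplices (5): a, b, c, d, e
  1-simplices (10): ab, ac, ad, ae, bc, bd, be, cd, ce, de
  2-simplices (10): abc, abd, abe, acd, ace, ade, bcd, bce, bde, cde
  3-simplices (5): abcd, abce, abde, acde, bcde

so the chain groups are C_0 ≅ Z^5, C_1 ≅ Z^10, C_2 ≅ Z^10, C_3 ≅ Z^5.

The boundary map ∂_1: C_1 → C_0 is given by ∂[p,q] = [q] − [p]. For instance
  ∂cd = d − c.
This gives a 5×10 integer matrix of rank 4; reducing to Smith normal form yields diagonal entries (1,1,1,1).

Boundary ∂_2: C_2 → C_1 acts by ∂[p,q,r] = [q,r] − [p,r] + [p,q]. For instance
  ∂bde = de − be + bd,
  ∂abd = bd − ad + ab.
The 10×10 boundary matrix has rank 6 and Smith normal form diag(1,1,1,1,1,1).

∂_3: C_3 → C_2 sends each 3-simplex σ to the alternating sum Σ_i (−1)^i (σ with its i-th vertex removed). For instance
  ∂abcd = bcd − acd + abd − abc,
  ∂acde = cde − ade + ace − acd.
As a 10×5 matrix over Z this has rank 4, with invariant factors (1,1,1,1).

Reading off H_k = ker ∂_k / im ∂_{k+1}:

  H_0: rank C_0 − rank ∂_1 = 5 − 4 = 1, and the invariant factors of ∂_1 are all 1, so H_0 = Z.
  H_1: rank ker ∂_1 − rank ∂_2 = (10 − 4) − 6 = 0, and the invariant factors of ∂_2 are all 1, so H_1 = 0.
  H_2: rank ker ∂_2 − rank ∂_3 = (10 − 6) − 4 = 0, and the invariant factors of ∂_3 are all 1, so H_2 = 0.
  H_3: rank ker ∂_3 − rank ∂_4 = (5 − 4) − 0 = 1, and there is no ∂_4, so H_3 = Z.

(K is a triangulation of the 3-sphere S^3.)

H_0 = Z,  H_1 = 0,  H_2 = 0,  H_3 = Z.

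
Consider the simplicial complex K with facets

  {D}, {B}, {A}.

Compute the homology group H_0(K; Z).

H_0 ≅ Z^3.

Order the vertices as A < B < D. Listing each simplex with vertices in this order, K has dimension 0 with simplices:

  0-simplices (3): A, B, D

so the chain groups are C_0 ≅ Z^3.

Computing H_k = (kernel of ∂_k) / (image of ∂_{k+1}):

  H_0: rank C_0 − rank ∂_1 = 3 − 0 = 3, and there is no ∂_1, so H_0 = Z^3.

(K is a triangulation of a set of 3 points.)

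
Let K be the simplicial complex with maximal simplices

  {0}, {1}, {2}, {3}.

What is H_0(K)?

H_0 ≅ Z^4.

Fix the vertex order 0 < 1 < 2 < 3 and write every simplex with vertices in increasing order. Then dim K = 0 and the simplices of K are:

  0-simplices (4): [0], [1], [2], [3]

giving chain groups C_0 ≅ Z^4.

Reading off H_k = ker ∂_k / im ∂_{k+1}:

  H_0: rank C_0 − rank ∂_1 = 4 − 0 = 4, and there is no ∂_1, so H_0 ≅ Z^4.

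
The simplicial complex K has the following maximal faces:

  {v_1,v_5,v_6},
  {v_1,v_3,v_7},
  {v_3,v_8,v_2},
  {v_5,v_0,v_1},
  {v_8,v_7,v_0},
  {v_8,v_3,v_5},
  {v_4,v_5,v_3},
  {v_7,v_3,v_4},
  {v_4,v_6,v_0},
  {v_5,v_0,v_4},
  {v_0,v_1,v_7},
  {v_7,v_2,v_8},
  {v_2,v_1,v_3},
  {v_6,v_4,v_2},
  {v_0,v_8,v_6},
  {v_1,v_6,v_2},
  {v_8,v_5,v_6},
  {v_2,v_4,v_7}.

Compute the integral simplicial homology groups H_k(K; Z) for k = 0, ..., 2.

Take the total order v_0 < v_1 < v_2 < v_3 < v_4 < v_5 < v_6 < v_7 < v_8 on the vertex set. Then K (dimension 2) consists of the simplices:

  0-simplices (9): [v_0], [v_1], [v_2], [v_3], [v_4], [v_5], [v_6], [v_7], [v_8]
  1-simplices (27): (27 of them)
  2-simplices (18): (18 of them)

so the chain groups are C_0 ≅ Z^9, C_1 ≅ Z^27, C_2 ≅ Z^18.

The boundary map ∂_1: C_1 → C_0 maps an edge to its endpoints' difference, ∂[p,q] = q − p. For instance
  ∂[v_2,v_6] = [v_6] − [v_2].
The 9×27 boundary matrix has rank 8 and Smith normal form diag(1,1,1,1,1,1,1,1).

Boundary ∂_2: C_2 → C_1 sends each 2-simplex [p,q,r] to [q,r] − [p,r] + [p,q]. For instance
  ∂[v_3,v_4,v_7] = [v_4,v_7] − [v_3,v_7] + [v_3,v_4],
  ∂[v_2,v_3,v_8] = [v_3,v_8] − [v_2,v_8] + [v_2,v_3].
As a 27×18 matrix over Z this has rank 18, with invariant factors (1,1,1,1,1,1,1,1,1,1,1,1,1,1,1,1,1,2).

From H_k ≅ ker(∂_k) / im(∂_{k+1}) we obtain:

  H_0: rank C_0 − rank ∂_1 = 9 − 8 = 1, and the invariant factors of ∂_1 are all 1, so H_0 = Z.
  H_1: rank ker ∂_1 − rank ∂_2 = (27 − 8) − 18 = 1, and ∂_2 has invariant factor 2 > 1, so H_1 = Z ⊕ Z/2Z.
  H_2: rank ker ∂_2 − rank ∂_3 = (18 − 18) − 0 = 0, and there is no ∂_3, so H_2 = 0.

(K is a triangulation of the Klein bottle.)

H_0 = Z,  H_1 = Z ⊕ Z/2Z,  H_2 = 0.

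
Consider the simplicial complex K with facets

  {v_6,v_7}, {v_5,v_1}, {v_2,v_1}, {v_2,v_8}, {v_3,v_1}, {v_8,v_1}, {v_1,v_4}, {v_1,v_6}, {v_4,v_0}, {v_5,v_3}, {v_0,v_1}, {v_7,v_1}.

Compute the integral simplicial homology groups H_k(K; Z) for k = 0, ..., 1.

H_0 ≅ Z,  H_1 ≅ Z^4.

Fix the vertex order v_0 < v_1 < v_2 < v_3 < v_4 < v_5 < v_6 < v_7 < v_8 and write every simplex with vertices in increasing order. Then dim K = 1 and the simplices of K are:

  0-simplices (9): [v_0], [v_1], [v_2], [v_3], [v_4], [v_5], [v_6], [v_7], [v_8]
  1-simplices (12): [v_0,v_1], [v_0,v_4], [v_1,v_2], [v_1,v_3], [v_1,v_4], [v_1,v_5], [v_1,v_6], [v_1,v_7], [v_1,v_8], [v_2,v_8], [v_3,v_5], [v_6,v_7]

so the chain groups are C_0 ≅ Z^9, C_1 ≅ Z^12.

Boundary ∂_1: C_1 → C_0 sends each edge [p,q] (with p < q) to q − p. For instance
  ∂[v_2,v_8] = [v_8] − [v_2].
As a 9×12 matrix over Z this has rank 8, with invariant factors (1,1,1,1,1,1,1,1).

Reading off H_k = ker ∂_k / im ∂_{k+1}:

  H_0: rank C_0 − rank ∂_1 = 9 − 8 = 1, and the invariant factors of ∂_1 are all 1, so H_0 ≅ Z.
  H_1: rank ker ∂_1 − rank ∂_2 = (12 − 8) − 0 = 4, and there is no ∂_2, so H_1 ≅ Z^4.

(K is a triangulation of a wedge of 4 circles.)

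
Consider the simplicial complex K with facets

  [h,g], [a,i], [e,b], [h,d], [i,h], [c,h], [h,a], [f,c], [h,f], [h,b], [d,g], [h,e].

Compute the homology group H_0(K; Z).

Order the vertices as a < b < c < d < e < f < g < h < i. Listing each simplex with vertices in this order, K has dimension 1 with simplices:

  0-simplices (9): a, b, c, d, e, f, g, h, i
  1-simplices (12): ah, ai, be, bh, cf, ch, dg, dh, eh, fh, gh, hi

giving chain groups C_0 ≅ Z^9, C_1 ≅ Z^12.

Boundary ∂_1: C_1 → C_0 maps an edge to its endpoints' difference, ∂[p,q] = q − p. For instance
  ∂cf = f − c.
The resulting 9×12 matrix has rank 8, and its Smith normal form has invariant factors (1,1,1,1,1,1,1,1).

Reading off H_k = ker ∂_k / im ∂_{k+1}:

  H_0: rank C_0 − rank ∂_1 = 9 − 8 = 1, and the invariant factors of ∂_1 are all 1, so H_0 ≅ Z.

H_0 = Z.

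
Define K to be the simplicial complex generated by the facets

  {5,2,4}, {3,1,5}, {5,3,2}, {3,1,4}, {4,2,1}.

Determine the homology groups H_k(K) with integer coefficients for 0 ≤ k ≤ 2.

H_0 = Z,  H_1 = Z,  H_2 = 0.

Order the vertices as 1 < 2 < 3 < 4 < 5. Listing each simplex with vertices in this order, K has dimension 2 with simplices:

  0-simplices (5): [1], [2], [3], [4], [5]
  1-simplices (10): [1,2], [1,3], [1,4], [1,5], [2,3], [2,4], [2,5], [3,4], [3,5], [4,5]
  2-simplices (5): [1,2,4], [1,3,4], [1,3,5], [2,3,5], [2,4,5]

Hence C_0 ≅ Z^5, C_1 ≅ Z^10, C_2 ≅ Z^5.

The boundary map ∂_1: C_1 → C_0 sends each edge [p,q] (with p < q) to q − p.
This gives a 5×10 integer matrix of rank 4; reducing to Smith normal form yields diagonal entries (1,1,1,1).

The boundary map ∂_2: C_2 → C_1 acts by ∂[p,q,r] = [q,r] − [p,r] + [p,q]. For instance
  ∂[1,3,4] = [3,4] − [1,4] + [1,3],
  ∂[1,2,4] = [2,4] − [1,4] + [1,2].
The resulting 10×5 matrix has rank 5, and its Smith normal form has invariant factors (1,1,1,1,1).

From H_k ≅ ker(∂_k) / im(∂_{k+1}) we obtain:

  H_0: rank C_0 − rank ∂_1 = 5 − 4 = 1, and the invariant factors of ∂_1 are all 1, so H_0 ≅ Z.
  H_1: rank ker ∂_1 − rank ∂_2 = (10 − 4) − 5 = 1, and the invariant factors of ∂_2 are all 1, so H_1 ≅ Z.
  H_2: rank ker ∂_2 − rank ∂_3 = (5 − 5) − 0 = 0, and there is no ∂_3, so H_2 ≅ 0.

As a check, the Euler characteristic is 5 − 10 + 5 = 0, which agrees with 1 − 1 + 0 = 0.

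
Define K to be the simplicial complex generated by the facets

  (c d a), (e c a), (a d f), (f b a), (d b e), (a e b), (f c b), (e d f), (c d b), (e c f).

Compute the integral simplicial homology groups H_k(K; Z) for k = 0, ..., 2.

H_0 = Z,  H_1 = Z/2Z,  H_2 = 0.

Take the total order a < b < c < d < e < f on the vertex set. Then K (dimension 2) consists of the simplices:

  0-simplices (6): a, b, c, d, e, f
  1-simplices (15): ab, ac, ad, ae, af, bc, bd, be, bf, cd, ce, cf, de, df, ef
  2-simplices (10): abe, abf, acd, ace, adf, bcd, bcf, bde, cef, def

giving chain groups C_0 ≅ Z^6, C_1 ≅ Z^15, C_2 ≅ Z^10.

The boundary map ∂_1: C_1 → C_0 is given by ∂[p,q] = [q] − [p]. For instance
  ∂ac = c − a.
The resulting 6×15 matrix has rank 5, and its Smith normal form has invariant factors (1,1,1,1,1).

Boundary ∂_2: C_2 → C_1 acts by ∂[p,q,r] = [q,r] − [p,r] + [p,q]. For instance
  ∂cef = ef − cf + ce,
  ∂def = ef − df + de.
As a 15×10 matrix over Z this has rank 10, with invariant factors (1,1,1,1,1,1,1,1,1,2).

Now H_k = ker ∂_k / im ∂_{k+1}, so:

  H_0: rank C_0 − rank ∂_1 = 6 − 5 = 1, and the invariant factors of ∂_1 are all 1, so H_0 ≅ Z.
  H_1: rank ker ∂_1 − rank ∂_2 = (15 − 5) − 10 = 0, and ∂_2 has invariant factor 2 > 1, so H_1 ≅ Z/2Z.
  H_2: rank ker ∂_2 − rank ∂_3 = (10 − 10) − 0 = 0, and there is no ∂_3, so H_2 ≅ 0.

(K is a triangulation of the real projective plane RP^2.)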